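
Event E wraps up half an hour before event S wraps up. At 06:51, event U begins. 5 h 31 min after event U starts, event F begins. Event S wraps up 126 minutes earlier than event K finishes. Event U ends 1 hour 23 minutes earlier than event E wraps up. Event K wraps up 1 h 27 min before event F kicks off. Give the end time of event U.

Event F starts at 06:51 + 331 min = 12:22.
Event K ends at 12:22 − 87 min = 10:55.
Event S ends at 10:55 − 126 min = 08:49.
Event E ends at 08:49 − 30 min = 08:19.
Event U ends at 08:19 − 83 min = 06:56.

06:56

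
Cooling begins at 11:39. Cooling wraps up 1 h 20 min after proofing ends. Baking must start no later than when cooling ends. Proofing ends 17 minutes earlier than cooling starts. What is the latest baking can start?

12:42

Proofing ends at 11:39 − 17 min = 11:22.
Cooling ends at 11:22 + 80 min = 12:42.
Baking is bounded by cooling, so the latest it can start is 12:42.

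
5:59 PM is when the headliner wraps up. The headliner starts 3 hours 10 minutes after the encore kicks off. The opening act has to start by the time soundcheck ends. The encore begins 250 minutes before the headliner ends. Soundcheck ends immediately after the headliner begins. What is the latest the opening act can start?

The encore starts at 5:59 PM − 250 min = 1:49 PM.
The headliner starts at 1:49 PM + 190 min = 4:59 PM.
So soundcheck ends at 4:59 PM.
The opening act is bounded by soundcheck, so the latest it can start is 4:59 PM.

4:59 PM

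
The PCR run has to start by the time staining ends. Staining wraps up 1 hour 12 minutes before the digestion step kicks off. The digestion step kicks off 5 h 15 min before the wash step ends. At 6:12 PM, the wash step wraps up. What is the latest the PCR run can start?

11:45 AM

The digestion step starts at 6:12 PM − 315 min = 12:57 PM.
Staining ends at 12:57 PM − 72 min = 11:45 AM.
The PCR run is bounded by staining, so the latest it can start is 11:45 AM.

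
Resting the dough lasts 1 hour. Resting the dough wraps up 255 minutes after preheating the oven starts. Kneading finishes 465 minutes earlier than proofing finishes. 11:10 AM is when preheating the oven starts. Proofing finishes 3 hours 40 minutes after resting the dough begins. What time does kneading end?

10:20 AM

Resting the dough ends at 11:10 AM + 255 min = 3:25 PM.
Resting the dough starts at 3:25 PM − 60 min = 2:25 PM.
Proofing ends at 2:25 PM + 220 min = 6:05 PM.
Kneading ends at 6:05 PM − 465 min = 10:20 AM.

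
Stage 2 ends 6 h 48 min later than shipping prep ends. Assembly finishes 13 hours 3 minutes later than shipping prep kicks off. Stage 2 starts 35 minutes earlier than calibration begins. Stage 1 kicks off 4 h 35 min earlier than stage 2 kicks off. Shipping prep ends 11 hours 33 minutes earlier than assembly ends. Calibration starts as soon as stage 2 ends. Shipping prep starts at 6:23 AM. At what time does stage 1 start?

Assembly ends at 6:23 AM + 783 min = 7:26 PM.
Shipping prep ends at 7:26 PM − 693 min = 7:53 AM.
Stage 2 ends at 7:53 AM + 408 min = 2:41 PM.
So calibration starts at 2:41 PM.
Stage 2 starts at 2:41 PM − 35 min = 2:06 PM.
Stage 1 starts at 2:06 PM − 275 min = 9:31 AM.

9:31 AM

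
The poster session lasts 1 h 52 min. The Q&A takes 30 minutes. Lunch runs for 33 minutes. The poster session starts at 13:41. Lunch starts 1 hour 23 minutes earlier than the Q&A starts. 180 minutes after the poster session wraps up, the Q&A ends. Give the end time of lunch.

17:13

The poster session ends at 13:41 + 112 min = 15:33.
The Q&A ends at 15:33 + 180 min = 18:33.
The Q&A starts at 18:33 − 30 min = 18:03.
Lunch starts at 18:03 − 83 min = 16:40.
Lunch ends at 16:40 + 33 min = 17:13.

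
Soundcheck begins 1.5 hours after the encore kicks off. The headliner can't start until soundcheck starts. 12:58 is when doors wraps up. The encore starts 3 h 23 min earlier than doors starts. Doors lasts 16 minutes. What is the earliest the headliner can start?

Doors starts at 12:58 − 16 min = 12:42.
The encore starts at 12:42 − 203 min = 09:19.
Soundcheck starts at 09:19 + 90 min = 10:49.
The headliner is bounded by soundcheck, so the earliest it can start is 10:49.

10:49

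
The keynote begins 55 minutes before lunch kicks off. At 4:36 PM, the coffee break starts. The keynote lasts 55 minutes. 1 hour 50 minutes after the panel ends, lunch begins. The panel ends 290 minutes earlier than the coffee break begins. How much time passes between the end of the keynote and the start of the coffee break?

The panel ends at 4:36 PM − 290 min = 11:46 AM.
Lunch starts at 11:46 AM + 110 min = 1:36 PM.
The keynote starts at 1:36 PM − 55 min = 12:41 PM.
The keynote ends at 12:41 PM + 55 min = 1:36 PM.
From 1:36 PM to 4:36 PM is 3 hours.

3 hours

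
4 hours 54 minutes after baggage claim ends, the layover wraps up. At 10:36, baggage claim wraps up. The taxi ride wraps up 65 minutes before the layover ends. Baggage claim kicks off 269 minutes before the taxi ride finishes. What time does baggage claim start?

09:56

The layover ends at 10:36 + 294 min = 15:30.
The taxi ride ends at 15:30 − 65 min = 14:25.
Baggage claim starts at 14:25 − 269 min = 09:56.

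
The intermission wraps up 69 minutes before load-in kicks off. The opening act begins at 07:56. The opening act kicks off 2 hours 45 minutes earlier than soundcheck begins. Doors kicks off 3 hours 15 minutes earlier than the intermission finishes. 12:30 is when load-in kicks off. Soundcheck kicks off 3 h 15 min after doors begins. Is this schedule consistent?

No

The intermission ends at 12:30 − 69 min = 11:21.
Doors starts at 11:21 − 195 min = 08:06.
Soundcheck starts at 08:06 + 195 min = 11:21.
The opening act starts at 11:21 − 165 min = 08:36.
But the opening act is also said to start at 07:56 — a 40-minute conflict.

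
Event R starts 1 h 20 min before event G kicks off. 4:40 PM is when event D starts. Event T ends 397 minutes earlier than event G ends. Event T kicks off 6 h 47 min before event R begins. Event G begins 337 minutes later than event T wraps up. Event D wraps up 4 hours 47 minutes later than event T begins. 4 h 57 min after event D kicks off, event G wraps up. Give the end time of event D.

Event G ends at 4:40 PM + 297 min = 9:37 PM.
Event T ends at 9:37 PM − 397 min = 3:00 PM.
Event G starts at 3:00 PM + 337 min = 8:37 PM.
Event R starts at 8:37 PM − 80 min = 7:17 PM.
Event T starts at 7:17 PM − 407 min = 12:30 PM.
Event D ends at 12:30 PM + 287 min = 5:17 PM.

5:17 PM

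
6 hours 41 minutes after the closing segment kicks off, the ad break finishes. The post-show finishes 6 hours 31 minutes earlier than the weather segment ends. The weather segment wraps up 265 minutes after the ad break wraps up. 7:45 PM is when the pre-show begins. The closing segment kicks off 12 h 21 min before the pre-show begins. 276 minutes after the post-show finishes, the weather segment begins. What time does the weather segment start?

The closing segment starts at 7:45 PM − 741 min = 7:24 AM.
The ad break ends at 7:24 AM + 401 min = 2:05 PM.
The weather segment ends at 2:05 PM + 265 min = 6:30 PM.
The post-show ends at 6:30 PM − 391 min = 11:59 AM.
The weather segment starts at 11:59 AM + 276 min = 4:35 PM.

4:35 PM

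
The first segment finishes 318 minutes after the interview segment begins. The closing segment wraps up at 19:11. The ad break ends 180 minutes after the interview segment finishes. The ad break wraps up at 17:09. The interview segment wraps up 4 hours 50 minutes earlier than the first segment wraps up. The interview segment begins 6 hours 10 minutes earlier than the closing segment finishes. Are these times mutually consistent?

No

The interview segment starts at 19:11 − 370 min = 13:01.
The first segment ends at 13:01 + 318 min = 18:19.
The interview segment ends at 18:19 − 290 min = 13:29.
The ad break ends at 13:29 + 180 min = 16:29.
But the ad break is also said to end at 17:09 — a 40-minute conflict.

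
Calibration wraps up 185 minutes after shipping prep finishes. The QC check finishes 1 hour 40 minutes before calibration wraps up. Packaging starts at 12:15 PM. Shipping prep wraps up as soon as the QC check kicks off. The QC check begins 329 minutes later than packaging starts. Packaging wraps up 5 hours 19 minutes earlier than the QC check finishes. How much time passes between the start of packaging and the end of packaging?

The QC check starts at 12:15 PM + 329 min = 5:44 PM.
So shipping prep ends at 5:44 PM.
Calibration ends at 5:44 PM + 185 min = 8:49 PM.
The QC check ends at 8:49 PM − 100 min = 7:09 PM.
Packaging ends at 7:09 PM − 319 min = 1:50 PM.
From 12:15 PM to 1:50 PM is 1 h 35 min.

1 h 35 min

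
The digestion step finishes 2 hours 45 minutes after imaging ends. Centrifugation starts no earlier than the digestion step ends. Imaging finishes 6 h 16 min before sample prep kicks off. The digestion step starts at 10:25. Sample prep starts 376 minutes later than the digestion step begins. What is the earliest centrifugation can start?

13:10

Sample prep starts at 10:25 + 376 min = 16:41.
Imaging ends at 16:41 − 376 min = 10:25.
The digestion step ends at 10:25 + 165 min = 13:10.
Centrifugation is bounded by the digestion step, so the earliest it can start is 13:10.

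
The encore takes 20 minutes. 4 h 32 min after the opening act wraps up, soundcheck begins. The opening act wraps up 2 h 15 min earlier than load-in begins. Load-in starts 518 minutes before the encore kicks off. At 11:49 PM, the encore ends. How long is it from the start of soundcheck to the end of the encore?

The encore starts at 11:49 PM − 20 min = 11:29 PM.
Load-in starts at 11:29 PM − 518 min = 2:51 PM.
The opening act ends at 2:51 PM − 135 min = 12:36 PM.
Soundcheck starts at 12:36 PM + 272 min = 5:08 PM.
From 5:08 PM to 11:49 PM is 6 h 41 min.

6 h 41 min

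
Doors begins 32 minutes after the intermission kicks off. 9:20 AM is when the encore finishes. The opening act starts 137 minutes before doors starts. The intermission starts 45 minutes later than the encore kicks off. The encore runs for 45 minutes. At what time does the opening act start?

The encore starts at 9:20 AM − 45 min = 8:35 AM.
The intermission starts at 8:35 AM + 45 min = 9:20 AM.
Doors starts at 9:20 AM + 32 min = 9:52 AM.
The opening act starts at 9:52 AM − 137 min = 7:35 AM.

7:35 AM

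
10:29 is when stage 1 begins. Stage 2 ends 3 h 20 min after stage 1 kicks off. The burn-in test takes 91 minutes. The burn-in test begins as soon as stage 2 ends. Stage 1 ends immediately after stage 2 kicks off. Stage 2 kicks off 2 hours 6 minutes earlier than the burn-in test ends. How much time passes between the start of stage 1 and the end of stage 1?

2 hours 45 minutes

Stage 2 ends at 10:29 + 200 min = 13:49.
So the burn-in test starts at 13:49.
The burn-in test ends at 13:49 + 91 min = 15:20.
Stage 2 starts at 15:20 − 126 min = 13:14.
So stage 1 ends at 13:14.
From 10:29 to 13:14 is 2 hours 45 minutes.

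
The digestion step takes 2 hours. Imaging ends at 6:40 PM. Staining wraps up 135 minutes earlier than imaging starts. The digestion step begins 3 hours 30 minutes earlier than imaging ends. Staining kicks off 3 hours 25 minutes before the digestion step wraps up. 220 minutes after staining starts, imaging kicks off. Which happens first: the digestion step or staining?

staining

The digestion step starts at 6:40 PM − 210 min = 3:10 PM.
The digestion step ends at 3:10 PM + 120 min = 5:10 PM.
Staining starts at 5:10 PM − 205 min = 1:45 PM.
The digestion step starts at 3:10 PM and staining starts at 1:45 PM, so staining is first.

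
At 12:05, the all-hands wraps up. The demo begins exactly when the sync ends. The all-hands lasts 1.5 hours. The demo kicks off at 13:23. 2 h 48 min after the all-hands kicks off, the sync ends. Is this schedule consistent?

The all-hands starts at 12:05 − 90 min = 10:35.
The sync ends at 10:35 + 168 min = 13:23.
So the demo starts at 13:23.
That matches the stated 13:23, so the schedule is consistent.

Yes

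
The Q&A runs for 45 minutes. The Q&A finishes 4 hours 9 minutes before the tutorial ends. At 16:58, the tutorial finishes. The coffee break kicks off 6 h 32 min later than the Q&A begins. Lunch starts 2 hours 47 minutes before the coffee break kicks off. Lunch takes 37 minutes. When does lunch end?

The Q&A ends at 16:58 − 249 min = 12:49.
The Q&A starts at 12:49 − 45 min = 12:04.
The coffee break starts at 12:04 + 392 min = 18:36.
Lunch starts at 18:36 − 167 min = 15:49.
Lunch ends at 15:49 + 37 min = 16:26.

16:26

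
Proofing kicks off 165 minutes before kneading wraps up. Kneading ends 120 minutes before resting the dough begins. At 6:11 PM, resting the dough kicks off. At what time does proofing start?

Kneading ends at 6:11 PM − 120 min = 4:11 PM.
Proofing starts at 4:11 PM − 165 min = 1:26 PM.

1:26 PM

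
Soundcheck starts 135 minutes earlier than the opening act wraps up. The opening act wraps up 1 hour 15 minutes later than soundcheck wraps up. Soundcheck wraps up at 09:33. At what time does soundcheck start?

08:33

The opening act ends at 09:33 + 75 min = 10:48.
Soundcheck starts at 10:48 − 135 min = 08:33.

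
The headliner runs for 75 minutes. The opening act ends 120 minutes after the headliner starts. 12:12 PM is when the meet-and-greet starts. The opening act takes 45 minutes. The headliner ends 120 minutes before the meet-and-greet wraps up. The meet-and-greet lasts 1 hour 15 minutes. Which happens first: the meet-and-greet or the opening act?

The meet-and-greet ends at 12:12 PM + 75 min = 1:27 PM.
The headliner ends at 1:27 PM − 120 min = 11:27 AM.
The headliner starts at 11:27 AM − 75 min = 10:12 AM.
The opening act ends at 10:12 AM + 120 min = 12:12 PM.
The opening act starts at 12:12 PM − 45 min = 11:27 AM.
The meet-and-greet starts at 12:12 PM and the opening act starts at 11:27 AM, so the opening act is first.

the opening act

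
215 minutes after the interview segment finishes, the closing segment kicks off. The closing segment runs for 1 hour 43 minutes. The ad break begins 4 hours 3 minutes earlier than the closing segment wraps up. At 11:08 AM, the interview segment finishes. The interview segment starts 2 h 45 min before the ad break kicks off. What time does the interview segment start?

The closing segment starts at 11:08 AM + 215 min = 2:43 PM.
The closing segment ends at 2:43 PM + 103 min = 4:26 PM.
The ad break starts at 4:26 PM − 243 min = 12:23 PM.
The interview segment starts at 12:23 PM − 165 min = 9:38 AM.

9:38 AM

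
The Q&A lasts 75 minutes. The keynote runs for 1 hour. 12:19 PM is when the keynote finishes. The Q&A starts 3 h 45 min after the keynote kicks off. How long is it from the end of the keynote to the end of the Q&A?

240 minutes

The keynote starts at 12:19 PM − 60 min = 11:19 AM.
The Q&A starts at 11:19 AM + 225 min = 3:04 PM.
The Q&A ends at 3:04 PM + 75 min = 4:19 PM.
From 12:19 PM to 4:19 PM is 240 minutes.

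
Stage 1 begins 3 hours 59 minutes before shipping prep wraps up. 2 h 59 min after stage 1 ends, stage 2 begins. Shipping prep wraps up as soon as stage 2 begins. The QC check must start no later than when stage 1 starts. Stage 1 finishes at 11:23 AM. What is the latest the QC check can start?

Stage 2 starts at 11:23 AM + 179 min = 2:22 PM.
So shipping prep ends at 2:22 PM.
Stage 1 starts at 2:22 PM − 239 min = 10:23 AM.
The QC check is bounded by stage 1, so the latest it can start is 10:23 AM.

10:23 AM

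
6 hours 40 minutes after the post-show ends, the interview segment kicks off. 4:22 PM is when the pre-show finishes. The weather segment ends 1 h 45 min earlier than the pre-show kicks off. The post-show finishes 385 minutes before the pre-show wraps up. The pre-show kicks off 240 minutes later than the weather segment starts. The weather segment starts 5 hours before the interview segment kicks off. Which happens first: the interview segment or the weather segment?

The post-show ends at 4:22 PM − 385 min = 9:57 AM.
The interview segment starts at 9:57 AM + 400 min = 4:37 PM.
The weather segment starts at 4:37 PM − 300 min = 11:37 AM.
The interview segment starts at 4:37 PM and the weather segment starts at 11:37 AM, so the weather segment is first.

the weather segment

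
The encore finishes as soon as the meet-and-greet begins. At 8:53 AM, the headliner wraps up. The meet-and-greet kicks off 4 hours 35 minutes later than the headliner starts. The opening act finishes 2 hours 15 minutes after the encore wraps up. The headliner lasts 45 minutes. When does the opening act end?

The headliner starts at 8:53 AM − 45 min = 8:08 AM.
The meet-and-greet starts at 8:08 AM + 275 min = 12:43 PM.
So the encore ends at 12:43 PM.
The opening act ends at 12:43 PM + 135 min = 2:58 PM.

2:58 PM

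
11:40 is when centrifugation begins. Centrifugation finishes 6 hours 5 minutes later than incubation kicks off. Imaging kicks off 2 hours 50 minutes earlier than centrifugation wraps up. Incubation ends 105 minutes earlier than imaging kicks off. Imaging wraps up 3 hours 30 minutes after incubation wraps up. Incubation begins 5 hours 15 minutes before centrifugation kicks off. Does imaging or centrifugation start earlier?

imaging

Incubation starts at 11:40 − 315 min = 06:25.
Centrifugation ends at 06:25 + 365 min = 12:30.
Imaging starts at 12:30 − 170 min = 09:40.
Imaging starts at 09:40 and centrifugation starts at 11:40, so imaging is first.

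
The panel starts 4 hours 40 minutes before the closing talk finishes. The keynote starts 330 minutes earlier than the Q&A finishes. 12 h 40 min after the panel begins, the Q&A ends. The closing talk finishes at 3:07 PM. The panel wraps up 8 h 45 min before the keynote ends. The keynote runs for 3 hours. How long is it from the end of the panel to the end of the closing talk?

195 minutes

The panel starts at 3:07 PM − 280 min = 10:27 AM.
The Q&A ends at 10:27 AM + 760 min = 11:07 PM.
The keynote starts at 11:07 PM − 330 min = 5:37 PM.
The keynote ends at 5:37 PM + 180 min = 8:37 PM.
The panel ends at 8:37 PM − 525 min = 11:52 AM.
From 11:52 AM to 3:07 PM is 195 minutes.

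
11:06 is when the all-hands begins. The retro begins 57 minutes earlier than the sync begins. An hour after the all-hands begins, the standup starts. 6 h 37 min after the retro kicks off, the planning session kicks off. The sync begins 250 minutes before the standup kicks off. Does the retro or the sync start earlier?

the retro

The standup starts at 11:06 + 60 min = 12:06.
The sync starts at 12:06 − 250 min = 07:56.
The retro starts at 07:56 − 57 min = 06:59.
The retro starts at 06:59 and the sync starts at 07:56, so the retro is first.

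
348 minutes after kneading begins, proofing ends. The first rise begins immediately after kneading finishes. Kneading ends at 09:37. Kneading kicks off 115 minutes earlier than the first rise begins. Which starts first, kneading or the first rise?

kneading

The first rise starts at 09:37.
Kneading starts at 09:37 − 115 min = 07:42.
Kneading starts at 07:42 and the first rise starts at 09:37, so kneading is first.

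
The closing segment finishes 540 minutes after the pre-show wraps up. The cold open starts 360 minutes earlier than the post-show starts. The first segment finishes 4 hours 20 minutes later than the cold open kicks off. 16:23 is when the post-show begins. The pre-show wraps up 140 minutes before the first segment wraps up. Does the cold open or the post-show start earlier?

The cold open starts at 16:23 − 360 min = 10:23.
The cold open starts at 10:23 and the post-show starts at 16:23, so the cold open is first.

the cold open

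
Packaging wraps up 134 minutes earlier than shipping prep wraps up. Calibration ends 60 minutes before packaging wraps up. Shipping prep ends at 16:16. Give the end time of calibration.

13:02

Packaging ends at 16:16 − 134 min = 14:02.
Calibration ends at 14:02 − 60 min = 13:02.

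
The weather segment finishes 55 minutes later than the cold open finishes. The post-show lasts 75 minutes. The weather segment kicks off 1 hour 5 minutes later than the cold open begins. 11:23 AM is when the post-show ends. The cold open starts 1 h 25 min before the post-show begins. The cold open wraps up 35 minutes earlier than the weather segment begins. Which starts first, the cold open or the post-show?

the cold open

The post-show starts at 11:23 AM − 75 min = 10:08 AM.
The cold open starts at 10:08 AM − 85 min = 8:43 AM.
The cold open starts at 8:43 AM and the post-show starts at 10:08 AM, so the cold open is first.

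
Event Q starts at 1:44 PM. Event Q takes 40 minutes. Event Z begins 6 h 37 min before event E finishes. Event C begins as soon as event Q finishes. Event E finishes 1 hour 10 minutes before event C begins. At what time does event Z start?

6:37 AM

Event Q ends at 1:44 PM + 40 min = 2:24 PM.
So event C starts at 2:24 PM.
Event E ends at 2:24 PM − 70 min = 1:14 PM.
Event Z starts at 1:14 PM − 397 min = 6:37 AM.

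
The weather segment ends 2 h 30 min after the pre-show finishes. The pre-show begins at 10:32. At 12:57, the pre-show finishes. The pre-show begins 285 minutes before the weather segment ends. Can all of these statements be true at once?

The weather segment ends at 12:57 + 150 min = 15:27.
The pre-show starts at 15:27 − 285 min = 10:42.
But the pre-show is also said to start at 10:32 — a 10-minute conflict.

No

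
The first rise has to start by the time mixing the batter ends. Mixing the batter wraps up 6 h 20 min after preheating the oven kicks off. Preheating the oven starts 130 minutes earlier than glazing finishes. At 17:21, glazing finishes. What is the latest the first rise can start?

Preheating the oven starts at 17:21 − 130 min = 15:11.
Mixing the batter ends at 15:11 + 380 min = 21:31.
The first rise is bounded by mixing the batter, so the latest it can start is 21:31.

21:31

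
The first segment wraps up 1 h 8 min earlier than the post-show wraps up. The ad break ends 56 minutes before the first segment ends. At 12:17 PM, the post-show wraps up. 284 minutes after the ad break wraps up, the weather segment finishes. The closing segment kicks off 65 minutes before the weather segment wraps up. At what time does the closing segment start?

The first segment ends at 12:17 PM − 68 min = 11:09 AM.
The ad break ends at 11:09 AM − 56 min = 10:13 AM.
The weather segment ends at 10:13 AM + 284 min = 2:57 PM.
The closing segment starts at 2:57 PM − 65 min = 1:52 PM.

1:52 PM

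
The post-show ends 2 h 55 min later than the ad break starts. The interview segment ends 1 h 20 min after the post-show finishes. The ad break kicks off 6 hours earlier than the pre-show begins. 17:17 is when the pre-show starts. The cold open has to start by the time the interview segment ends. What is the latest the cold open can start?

15:32

The ad break starts at 17:17 − 360 min = 11:17.
The post-show ends at 11:17 + 175 min = 14:12.
The interview segment ends at 14:12 + 80 min = 15:32.
The cold open is bounded by the interview segment, so the latest it can start is 15:32.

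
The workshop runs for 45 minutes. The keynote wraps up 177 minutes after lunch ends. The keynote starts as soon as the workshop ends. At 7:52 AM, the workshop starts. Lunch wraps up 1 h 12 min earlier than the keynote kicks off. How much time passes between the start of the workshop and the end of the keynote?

The workshop ends at 7:52 AM + 45 min = 8:37 AM.
So the keynote starts at 8:37 AM.
Lunch ends at 8:37 AM − 72 min = 7:25 AM.
The keynote ends at 7:25 AM + 177 min = 10:22 AM.
From 7:52 AM to 10:22 AM is 2.5 hours.

2.5 hours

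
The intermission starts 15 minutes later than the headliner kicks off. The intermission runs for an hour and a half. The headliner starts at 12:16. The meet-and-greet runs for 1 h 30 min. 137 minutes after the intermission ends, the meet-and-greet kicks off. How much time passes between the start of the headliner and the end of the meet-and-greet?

The intermission starts at 12:16 + 15 min = 12:31.
The intermission ends at 12:31 + 90 min = 14:01.
The meet-and-greet starts at 14:01 + 137 min = 16:18.
The meet-and-greet ends at 16:18 + 90 min = 17:48.
From 12:16 to 17:48 is 5 h 32 min.

5 h 32 min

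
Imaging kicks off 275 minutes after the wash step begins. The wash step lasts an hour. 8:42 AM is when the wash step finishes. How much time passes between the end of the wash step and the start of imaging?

3 h 35 min

The wash step starts at 8:42 AM − 60 min = 7:42 AM.
Imaging starts at 7:42 AM + 275 min = 12:17 PM.
From 8:42 AM to 12:17 PM is 3 h 35 min.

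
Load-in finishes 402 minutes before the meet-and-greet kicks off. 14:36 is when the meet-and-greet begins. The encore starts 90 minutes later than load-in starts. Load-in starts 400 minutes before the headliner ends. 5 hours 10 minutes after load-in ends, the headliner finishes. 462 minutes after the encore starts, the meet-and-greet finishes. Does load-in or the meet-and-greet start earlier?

load-in

Load-in ends at 14:36 − 402 min = 07:54.
The headliner ends at 07:54 + 310 min = 13:04.
Load-in starts at 13:04 − 400 min = 06:24.
Load-in starts at 06:24 and the meet-and-greet starts at 14:36, so load-in is first.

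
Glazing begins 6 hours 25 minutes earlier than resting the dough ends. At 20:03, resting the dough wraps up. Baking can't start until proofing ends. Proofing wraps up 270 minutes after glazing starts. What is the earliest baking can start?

Glazing starts at 20:03 − 385 min = 13:38.
Proofing ends at 13:38 + 270 min = 18:08.
Baking is bounded by proofing, so the earliest it can start is 18:08.

18:08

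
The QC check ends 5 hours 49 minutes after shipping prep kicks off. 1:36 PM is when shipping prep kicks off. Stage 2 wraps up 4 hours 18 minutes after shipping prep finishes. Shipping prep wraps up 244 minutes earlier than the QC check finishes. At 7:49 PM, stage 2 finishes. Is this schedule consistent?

No

The QC check ends at 1:36 PM + 349 min = 7:25 PM.
Shipping prep ends at 7:25 PM − 244 min = 3:21 PM.
Stage 2 ends at 3:21 PM + 258 min = 7:39 PM.
But stage 2 is also said to end at 7:49 PM — a 10-minute conflict.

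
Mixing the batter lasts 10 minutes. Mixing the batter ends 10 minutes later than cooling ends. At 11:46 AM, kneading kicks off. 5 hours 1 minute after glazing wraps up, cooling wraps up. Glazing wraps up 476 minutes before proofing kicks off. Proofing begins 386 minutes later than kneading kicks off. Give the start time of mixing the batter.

3:17 PM

Proofing starts at 11:46 AM + 386 min = 6:12 PM.
Glazing ends at 6:12 PM − 476 min = 10:16 AM.
Cooling ends at 10:16 AM + 301 min = 3:17 PM.
Mixing the batter ends at 3:17 PM + 10 min = 3:27 PM.
Mixing the batter starts at 3:27 PM − 10 min = 3:17 PM.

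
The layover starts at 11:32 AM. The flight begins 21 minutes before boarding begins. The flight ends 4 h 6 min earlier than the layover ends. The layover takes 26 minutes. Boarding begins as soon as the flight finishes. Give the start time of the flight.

7:31 AM

The layover ends at 11:32 AM + 26 min = 11:58 AM.
The flight ends at 11:58 AM − 246 min = 7:52 AM.
So boarding starts at 7:52 AM.
The flight starts at 7:52 AM − 21 min = 7:31 AM.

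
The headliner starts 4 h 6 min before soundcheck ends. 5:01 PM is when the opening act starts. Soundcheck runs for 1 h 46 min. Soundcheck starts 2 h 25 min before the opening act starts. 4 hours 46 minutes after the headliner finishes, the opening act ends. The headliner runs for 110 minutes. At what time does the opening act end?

Soundcheck starts at 5:01 PM − 145 min = 2:36 PM.
Soundcheck ends at 2:36 PM + 106 min = 4:22 PM.
The headliner starts at 4:22 PM − 246 min = 12:16 PM.
The headliner ends at 12:16 PM + 110 min = 2:06 PM.
The opening act ends at 2:06 PM + 286 min = 6:52 PM.

6:52 PM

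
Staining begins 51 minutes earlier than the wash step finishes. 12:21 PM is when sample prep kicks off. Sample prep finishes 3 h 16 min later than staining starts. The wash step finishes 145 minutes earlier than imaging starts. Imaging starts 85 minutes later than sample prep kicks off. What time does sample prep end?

1:46 PM

Imaging starts at 12:21 PM + 85 min = 1:46 PM.
The wash step ends at 1:46 PM − 145 min = 11:21 AM.
Staining starts at 11:21 AM − 51 min = 10:30 AM.
Sample prep ends at 10:30 AM + 196 min = 1:46 PM.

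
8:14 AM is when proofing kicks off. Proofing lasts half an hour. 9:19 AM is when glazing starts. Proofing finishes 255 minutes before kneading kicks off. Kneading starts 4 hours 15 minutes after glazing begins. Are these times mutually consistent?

No

Kneading starts at 9:19 AM + 255 min = 1:34 PM.
Proofing ends at 1:34 PM − 255 min = 9:19 AM.
Proofing starts at 9:19 AM − 30 min = 8:49 AM.
But proofing is also said to start at 8:14 AM — a 35-minute conflict.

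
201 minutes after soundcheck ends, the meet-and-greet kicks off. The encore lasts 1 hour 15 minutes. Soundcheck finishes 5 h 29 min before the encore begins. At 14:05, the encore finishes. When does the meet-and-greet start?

10:42

The encore starts at 14:05 − 75 min = 12:50.
Soundcheck ends at 12:50 − 329 min = 07:21.
The meet-and-greet starts at 07:21 + 201 min = 10:42.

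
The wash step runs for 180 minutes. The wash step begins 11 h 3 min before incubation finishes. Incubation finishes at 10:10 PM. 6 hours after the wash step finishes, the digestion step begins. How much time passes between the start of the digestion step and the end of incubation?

The wash step starts at 10:10 PM − 663 min = 11:07 AM.
The wash step ends at 11:07 AM + 180 min = 2:07 PM.
The digestion step starts at 2:07 PM + 360 min = 8:07 PM.
From 8:07 PM to 10:10 PM is 2 h 3 min.

2 h 3 min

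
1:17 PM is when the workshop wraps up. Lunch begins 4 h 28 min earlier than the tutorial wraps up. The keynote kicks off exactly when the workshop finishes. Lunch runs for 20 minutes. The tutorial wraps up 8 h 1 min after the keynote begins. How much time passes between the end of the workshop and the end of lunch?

3 hours 53 minutes

The keynote starts at 1:17 PM.
The tutorial ends at 1:17 PM + 481 min = 9:18 PM.
Lunch starts at 9:18 PM − 268 min = 4:50 PM.
Lunch ends at 4:50 PM + 20 min = 5:10 PM.
From 1:17 PM to 5:10 PM is 3 hours 53 minutes.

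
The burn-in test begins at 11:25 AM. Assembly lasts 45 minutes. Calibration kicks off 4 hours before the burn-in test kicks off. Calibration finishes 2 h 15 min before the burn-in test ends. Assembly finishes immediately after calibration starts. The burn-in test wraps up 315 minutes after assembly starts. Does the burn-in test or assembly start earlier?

Calibration starts at 11:25 AM − 240 min = 7:25 AM.
So assembly ends at 7:25 AM.
Assembly starts at 7:25 AM − 45 min = 6:40 AM.
The burn-in test starts at 11:25 AM and assembly starts at 6:40 AM, so assembly is first.

assembly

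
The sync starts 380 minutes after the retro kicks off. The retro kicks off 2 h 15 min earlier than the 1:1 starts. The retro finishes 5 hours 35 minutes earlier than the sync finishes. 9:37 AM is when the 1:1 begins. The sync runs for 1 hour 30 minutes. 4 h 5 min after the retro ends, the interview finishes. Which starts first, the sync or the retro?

the retro

The retro starts at 9:37 AM − 135 min = 7:22 AM.
The sync starts at 7:22 AM + 380 min = 1:42 PM.
The sync starts at 1:42 PM and the retro starts at 7:22 AM, so the retro is first.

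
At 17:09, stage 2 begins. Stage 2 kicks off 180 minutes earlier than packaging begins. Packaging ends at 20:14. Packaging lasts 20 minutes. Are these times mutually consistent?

Packaging starts at 20:14 − 20 min = 19:54.
Stage 2 starts at 19:54 − 180 min = 16:54.
But stage 2 is also said to start at 17:09 — a 15-minute conflict.

No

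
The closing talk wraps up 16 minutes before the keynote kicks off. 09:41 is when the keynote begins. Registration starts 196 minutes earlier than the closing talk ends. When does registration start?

The closing talk ends at 09:41 − 16 min = 09:25.
Registration starts at 09:25 − 196 min = 06:09.

06:09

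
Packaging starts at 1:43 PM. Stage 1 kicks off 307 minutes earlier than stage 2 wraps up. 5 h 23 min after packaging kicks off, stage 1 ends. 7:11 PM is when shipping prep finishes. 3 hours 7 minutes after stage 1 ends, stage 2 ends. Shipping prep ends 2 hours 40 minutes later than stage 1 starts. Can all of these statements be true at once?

No

Stage 1 ends at 1:43 PM + 323 min = 7:06 PM.
Stage 2 ends at 7:06 PM + 187 min = 10:13 PM.
Stage 1 starts at 10:13 PM − 307 min = 5:06 PM.
Shipping prep ends at 5:06 PM + 160 min = 7:46 PM.
But shipping prep is also said to end at 7:11 PM — a 35-minute conflict.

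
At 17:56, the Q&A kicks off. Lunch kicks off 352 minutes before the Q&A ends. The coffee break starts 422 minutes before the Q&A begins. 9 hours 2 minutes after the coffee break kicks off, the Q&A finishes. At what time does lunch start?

The coffee break starts at 17:56 − 422 min = 10:54.
The Q&A ends at 10:54 + 542 min = 19:56.
Lunch starts at 19:56 − 352 min = 14:04.

14:04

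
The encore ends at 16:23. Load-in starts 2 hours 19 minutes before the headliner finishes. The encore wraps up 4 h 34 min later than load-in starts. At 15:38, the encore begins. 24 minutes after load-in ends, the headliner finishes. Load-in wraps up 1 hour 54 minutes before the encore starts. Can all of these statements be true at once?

Yes

Load-in ends at 15:38 − 114 min = 13:44.
The headliner ends at 13:44 + 24 min = 14:08.
Load-in starts at 14:08 − 139 min = 11:49.
The encore ends at 11:49 + 274 min = 16:23.
That matches the stated 16:23, so the schedule is consistent.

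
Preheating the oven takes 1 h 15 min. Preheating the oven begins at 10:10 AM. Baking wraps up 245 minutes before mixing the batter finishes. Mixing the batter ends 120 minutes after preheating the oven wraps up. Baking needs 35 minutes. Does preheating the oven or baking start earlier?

Preheating the oven ends at 10:10 AM + 75 min = 11:25 AM.
Mixing the batter ends at 11:25 AM + 120 min = 1:25 PM.
Baking ends at 1:25 PM − 245 min = 9:20 AM.
Baking starts at 9:20 AM − 35 min = 8:45 AM.
Preheating the oven starts at 10:10 AM and baking starts at 8:45 AM, so baking is first.

baking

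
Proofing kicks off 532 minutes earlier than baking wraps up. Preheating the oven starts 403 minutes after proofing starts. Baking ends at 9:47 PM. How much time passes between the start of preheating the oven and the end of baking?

Proofing starts at 9:47 PM − 532 min = 12:55 PM.
Preheating the oven starts at 12:55 PM + 403 min = 7:38 PM.
From 7:38 PM to 9:47 PM is 129 minutes.

129 minutes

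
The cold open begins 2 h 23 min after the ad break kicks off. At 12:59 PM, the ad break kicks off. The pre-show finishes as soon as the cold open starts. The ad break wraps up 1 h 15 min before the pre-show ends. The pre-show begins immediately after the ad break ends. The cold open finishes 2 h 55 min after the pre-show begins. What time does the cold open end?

The cold open starts at 12:59 PM + 143 min = 3:22 PM.
So the pre-show ends at 3:22 PM.
The ad break ends at 3:22 PM − 75 min = 2:07 PM.
So the pre-show starts at 2:07 PM.
The cold open ends at 2:07 PM + 175 min = 5:02 PM.

5:02 PM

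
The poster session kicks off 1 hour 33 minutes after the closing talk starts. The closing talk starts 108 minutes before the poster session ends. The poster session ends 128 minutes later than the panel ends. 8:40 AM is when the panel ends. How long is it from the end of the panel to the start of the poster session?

1 hour 53 minutes

The poster session ends at 8:40 AM + 128 min = 10:48 AM.
The closing talk starts at 10:48 AM − 108 min = 9:00 AM.
The poster session starts at 9:00 AM + 93 min = 10:33 AM.
From 8:40 AM to 10:33 AM is 1 hour 53 minutes.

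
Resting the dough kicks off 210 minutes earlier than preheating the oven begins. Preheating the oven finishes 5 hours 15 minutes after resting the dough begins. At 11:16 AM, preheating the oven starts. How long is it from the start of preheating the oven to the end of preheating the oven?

105 minutes

Resting the dough starts at 11:16 AM − 210 min = 7:46 AM.
Preheating the oven ends at 7:46 AM + 315 min = 1:01 PM.
From 11:16 AM to 1:01 PM is 105 minutes.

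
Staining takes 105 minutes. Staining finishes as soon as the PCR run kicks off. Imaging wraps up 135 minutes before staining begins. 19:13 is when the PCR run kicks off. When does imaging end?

Staining ends at 19:13.
Staining starts at 19:13 − 105 min = 17:28.
Imaging ends at 17:28 − 135 min = 15:13.

15:13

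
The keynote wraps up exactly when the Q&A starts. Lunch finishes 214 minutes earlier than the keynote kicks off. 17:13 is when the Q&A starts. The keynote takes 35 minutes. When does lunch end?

The keynote ends at 17:13.
The keynote starts at 17:13 − 35 min = 16:38.
Lunch ends at 16:38 − 214 min = 13:04.

13:04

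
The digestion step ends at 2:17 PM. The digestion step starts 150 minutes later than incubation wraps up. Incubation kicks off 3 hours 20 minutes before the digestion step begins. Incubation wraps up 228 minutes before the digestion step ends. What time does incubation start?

Incubation ends at 2:17 PM − 228 min = 10:29 AM.
The digestion step starts at 10:29 AM + 150 min = 12:59 PM.
Incubation starts at 12:59 PM − 200 min = 9:39 AM.

9:39 AM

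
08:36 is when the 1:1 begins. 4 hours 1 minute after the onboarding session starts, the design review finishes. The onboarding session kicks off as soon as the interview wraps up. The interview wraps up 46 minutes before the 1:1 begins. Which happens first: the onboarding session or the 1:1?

The interview ends at 08:36 − 46 min = 07:50.
So the onboarding session starts at 07:50.
The onboarding session starts at 07:50 and the 1:1 starts at 08:36, so the onboarding session is first.

the onboarding session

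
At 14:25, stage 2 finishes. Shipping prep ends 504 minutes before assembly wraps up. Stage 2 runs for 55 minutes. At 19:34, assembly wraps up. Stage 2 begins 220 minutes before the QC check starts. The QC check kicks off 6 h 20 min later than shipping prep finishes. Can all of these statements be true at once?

Shipping prep ends at 19:34 − 504 min = 11:10.
The QC check starts at 11:10 + 380 min = 17:30.
Stage 2 starts at 17:30 − 220 min = 13:50.
Stage 2 ends at 13:50 + 55 min = 14:45.
But stage 2 is also said to end at 14:25 — a 20-minute conflict.

No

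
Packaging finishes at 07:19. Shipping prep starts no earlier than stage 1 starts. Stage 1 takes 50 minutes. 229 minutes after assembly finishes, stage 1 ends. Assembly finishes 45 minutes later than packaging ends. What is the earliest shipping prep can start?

Assembly ends at 07:19 + 45 min = 08:04.
Stage 1 ends at 08:04 + 229 min = 11:53.
Stage 1 starts at 11:53 − 50 min = 11:03.
Shipping prep is bounded by stage 1, so the earliest it can start is 11:03.

11:03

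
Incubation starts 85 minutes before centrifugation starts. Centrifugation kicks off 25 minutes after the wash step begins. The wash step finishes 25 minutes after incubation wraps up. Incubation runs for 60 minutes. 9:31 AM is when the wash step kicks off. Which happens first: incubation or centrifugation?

Centrifugation starts at 9:31 AM + 25 min = 9:56 AM.
Incubation starts at 9:56 AM − 85 min = 8:31 AM.
Incubation starts at 8:31 AM and centrifugation starts at 9:56 AM, so incubation is first.

incubation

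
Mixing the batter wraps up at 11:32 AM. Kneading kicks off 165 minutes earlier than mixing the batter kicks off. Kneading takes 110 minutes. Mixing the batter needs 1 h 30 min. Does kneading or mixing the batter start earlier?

kneading

Mixing the batter starts at 11:32 AM − 90 min = 10:02 AM.
Kneading starts at 10:02 AM − 165 min = 7:17 AM.
Kneading starts at 7:17 AM and mixing the batter starts at 10:02 AM, so kneading is first.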